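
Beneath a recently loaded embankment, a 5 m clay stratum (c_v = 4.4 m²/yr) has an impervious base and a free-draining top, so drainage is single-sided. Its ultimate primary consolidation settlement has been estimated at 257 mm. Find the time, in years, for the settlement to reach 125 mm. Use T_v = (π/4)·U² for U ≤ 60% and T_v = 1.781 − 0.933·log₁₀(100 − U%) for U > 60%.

Drainage path length: H_d = H = 5 m (single drainage).
U = S(t)/S_ult = 125/257 = 0.4864.
U ≤ 60%: T_v = (π/4)·U² = (π/4)×0.48638² = 0.1858.
t = T_v·H_d²/c_v = 0.1858×5²/4.4 = 1.056 years.

t ≈ 1.06 years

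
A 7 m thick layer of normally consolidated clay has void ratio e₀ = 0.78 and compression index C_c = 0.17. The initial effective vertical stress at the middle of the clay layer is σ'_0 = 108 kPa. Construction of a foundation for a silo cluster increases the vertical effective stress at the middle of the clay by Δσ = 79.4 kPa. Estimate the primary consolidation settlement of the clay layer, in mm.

Final effective stress: σ'_f = σ'_0 + Δσ = 108 + 79.4 = 187.4 kPa.
Normally consolidated clay, so the full stress increment lies on the virgin compression line:
S_c = C_c·H/(1+e₀)·log₁₀(σ'_f/σ'_0) = 0.17×7/(1+0.78)×log₁₀(187.4/108)
    = 0.66854 × 0.23935 = 0.16 m

S_c ≈ 160 mm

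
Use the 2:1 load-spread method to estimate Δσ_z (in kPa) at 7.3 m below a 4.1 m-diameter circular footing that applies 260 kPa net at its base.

By the 2:1 method the load spreads at 1 horizontal : 2 vertical, so at depth z the loaded area has grown by z in each plan dimension:
Δσ ≈ qD²/(D+z)² = 260×4.1²/(4.1+7.3)² = 33.63 kPa

Δσ_z ≈ 33.6 kPa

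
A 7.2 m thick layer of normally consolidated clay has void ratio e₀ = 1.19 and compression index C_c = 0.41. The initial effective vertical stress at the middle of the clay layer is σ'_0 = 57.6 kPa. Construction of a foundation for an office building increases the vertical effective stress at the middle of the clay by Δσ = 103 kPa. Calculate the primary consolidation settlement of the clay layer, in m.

Final effective stress: σ'_f = σ'_0 + Δσ = 57.6 + 103 = 160.6 kPa.
Normally consolidated clay, so the full stress increment lies on the virgin compression line:
S_c = C_c·H/(1+e₀)·log₁₀(σ'_f/σ'_0) = 0.41×7.2/(1+1.19)×log₁₀(160.6/57.6)
    = 1.3479 × 0.44532 = 0.6002 m

S_c ≈ 0.6 m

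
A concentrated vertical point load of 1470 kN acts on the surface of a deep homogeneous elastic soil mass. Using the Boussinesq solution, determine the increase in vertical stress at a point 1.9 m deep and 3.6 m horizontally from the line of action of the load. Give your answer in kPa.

Boussinesq vertical stress below a point load on an elastic half-space:
Δσ_z = 3P/(2πz²) · [1 + (r/z)²]^(−5/2)
r/z = 3.6/1.9 = 1.8947; [1+(r/z)²]^(−5/2) = 0.022154.
Δσ_z = 3×1470/(2π×1.9²) × 0.022154 = 194.42 × 0.022154 = 4.307 kPa

Δσ_z ≈ 4.31 kPa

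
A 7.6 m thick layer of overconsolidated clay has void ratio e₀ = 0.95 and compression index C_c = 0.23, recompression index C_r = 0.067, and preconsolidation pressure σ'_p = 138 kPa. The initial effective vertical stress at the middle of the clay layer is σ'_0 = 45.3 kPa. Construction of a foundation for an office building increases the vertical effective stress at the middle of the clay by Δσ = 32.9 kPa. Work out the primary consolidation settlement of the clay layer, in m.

Final effective stress: σ'_f = 45.3 + 32.9 = 78.2 kPa.
σ'_f = 78.2 ≤ σ'_p = 138 kPa, so the clay remains overconsolidated and only the recompression index applies:
S_c = C_r·H/(1+e₀)·log₁₀(σ'_f/σ'_0) = 0.067×7.6/1.95×log₁₀(78.2/45.3)
    = 0.26113 × 0.23711 = 0.06192 m

S_c ≈ 0.0619 m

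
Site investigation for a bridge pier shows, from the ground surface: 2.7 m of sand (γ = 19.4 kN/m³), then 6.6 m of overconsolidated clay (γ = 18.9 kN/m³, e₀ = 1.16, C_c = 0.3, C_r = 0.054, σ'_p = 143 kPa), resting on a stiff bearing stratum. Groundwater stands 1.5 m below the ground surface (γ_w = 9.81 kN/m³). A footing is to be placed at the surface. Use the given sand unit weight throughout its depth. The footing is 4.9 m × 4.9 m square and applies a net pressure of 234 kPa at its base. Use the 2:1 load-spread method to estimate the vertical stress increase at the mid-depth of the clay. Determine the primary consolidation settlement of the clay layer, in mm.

Mid-depth of clay below the ground surface: z = 2.7 + 6.6/2 = 6 m.
Total vertical stress at mid-clay: σ_v = 19.4×2.7 + 18.9×3.3 = 114.75 kPa.
Pore pressure: u = 9.81×(6 − 1.5) = 44.145 kPa.
Initial effective stress: σ'_0 = σ_v − u = 114.75 − 44.145 = 70.605 kPa.
Stress increase at mid-clay by the 2:1 spreading method:
Δσ = qBL/((B+z)(L+z)) = 234×4.9×4.9/((4.9+6)(4.9+6)) = 47.288 kPa
Final effective stress: σ'_f = 70.605 + 47.288 = 117.89 kPa.
σ'_f = 117.89 ≤ σ'_p = 143 kPa, so the clay remains overconsolidated and only the recompression index applies:
S_c = C_r·H/(1+e₀)·log₁₀(σ'_f/σ'_0) = 0.054×6.6/2.16×log₁₀(117.89/70.605)
    = 0.165 × 0.22264 = 0.03674 m

S_c ≈ 36.7 mm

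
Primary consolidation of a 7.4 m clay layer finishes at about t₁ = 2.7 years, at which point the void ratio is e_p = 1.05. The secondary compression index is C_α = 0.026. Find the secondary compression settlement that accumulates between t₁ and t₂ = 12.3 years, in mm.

S_s ≈ 61.8 mm

Secondary compression: S_s = C_α·H/(1+e_p)·log₁₀(t₂/t₁)
S_s = 0.026×7.4/(1+1.05)×log₁₀(12.3/2.7)
    = 0.09385 × 0.6585 = 0.06181 m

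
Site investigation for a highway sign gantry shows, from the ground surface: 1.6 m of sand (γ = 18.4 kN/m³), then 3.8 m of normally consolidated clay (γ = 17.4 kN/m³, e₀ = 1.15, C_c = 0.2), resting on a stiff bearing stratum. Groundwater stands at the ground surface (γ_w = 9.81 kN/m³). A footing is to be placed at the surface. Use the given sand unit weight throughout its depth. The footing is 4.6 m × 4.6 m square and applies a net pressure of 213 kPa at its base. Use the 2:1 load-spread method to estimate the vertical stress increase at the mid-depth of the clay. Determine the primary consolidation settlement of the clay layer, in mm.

S_c ≈ 190 mm

Mid-depth of clay below the ground surface: z = 1.6 + 3.8/2 = 3.5 m.
Total vertical stress at mid-clay: σ_v = 18.4×1.6 + 17.4×1.9 = 62.5 kPa.
Pore pressure: u = 9.81×(3.5 − 0) = 34.335 kPa.
Initial effective stress: σ'_0 = σ_v − u = 62.5 − 34.335 = 28.165 kPa.
Stress increase at mid-clay by the 2:1 spreading method:
Δσ = qBL/((B+z)(L+z)) = 213×4.6×4.6/((4.6+3.5)(4.6+3.5)) = 68.695 kPa
Final effective stress: σ'_f = σ'_0 + Δσ = 28.165 + 68.695 = 96.86 kPa.
Normally consolidated clay, so the full stress increment lies on the virgin compression line:
S_c = C_c·H/(1+e₀)·log₁₀(σ'_f/σ'_0) = 0.2×3.8/(1+1.15)×log₁₀(96.86/28.165)
    = 0.35349 × 0.53643 = 0.1896 m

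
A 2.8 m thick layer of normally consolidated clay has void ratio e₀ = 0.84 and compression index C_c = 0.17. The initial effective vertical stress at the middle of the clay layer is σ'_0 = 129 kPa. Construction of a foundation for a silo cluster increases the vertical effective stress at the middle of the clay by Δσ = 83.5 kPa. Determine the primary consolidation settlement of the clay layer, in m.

Final effective stress: σ'_f = σ'_0 + Δσ = 129 + 83.5 = 212.5 kPa.
Normally consolidated clay, so the full stress increment lies on the virgin compression line:
S_c = C_c·H/(1+e₀)·log₁₀(σ'_f/σ'_0) = 0.17×2.8/(1+0.84)×log₁₀(212.5/129)
    = 0.2587 × 0.21677 = 0.05608 m

S_c ≈ 0.0561 m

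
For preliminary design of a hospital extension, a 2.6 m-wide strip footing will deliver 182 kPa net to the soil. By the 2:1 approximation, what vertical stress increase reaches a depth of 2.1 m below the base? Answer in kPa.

By the 2:1 method the load spreads at 1 horizontal : 2 vertical, so at depth z the loaded area has grown by z in each plan dimension:
Δσ = qB/(B+z) = 182×2.6/(2.6+2.1) = 100.68 kPa

Δσ_z ≈ 101 kPa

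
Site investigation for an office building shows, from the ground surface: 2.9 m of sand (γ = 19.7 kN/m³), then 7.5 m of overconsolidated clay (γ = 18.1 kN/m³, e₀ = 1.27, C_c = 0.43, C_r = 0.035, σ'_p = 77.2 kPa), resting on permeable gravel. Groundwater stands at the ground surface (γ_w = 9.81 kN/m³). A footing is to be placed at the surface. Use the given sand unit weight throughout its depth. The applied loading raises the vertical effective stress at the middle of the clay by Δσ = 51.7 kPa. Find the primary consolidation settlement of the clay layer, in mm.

S_c ≈ 239 mm

Mid-depth of clay below the ground surface: z = 2.9 + 7.5/2 = 6.65 m.
Total vertical stress at mid-clay: σ_v = 19.7×2.9 + 18.1×3.75 = 125 kPa.
Pore pressure: u = 9.81×(6.65 − 0) = 65.237 kPa.
Initial effective stress: σ'_0 = σ_v − u = 125 − 65.237 = 59.763 kPa.
Final effective stress: σ'_f = 59.763 + 51.7 = 111.46 kPa.
σ'_f = 111.46 > σ'_p = 77.2 kPa, so the stress path crosses the preconsolidation pressure — recompression up to σ'_p, then virgin compression beyond:
S_c = H/(1+e₀)·[C_r·log₁₀(σ'_p/σ'_0) + C_c·log₁₀(σ'_f/σ'_p)]
    = 7.5/2.27 × [0.035×log₁₀(77.2/59.763) + 0.43×log₁₀(111.46/77.2)]
    = 3.304 × [0.0038915 + 0.068586] = 0.2395 m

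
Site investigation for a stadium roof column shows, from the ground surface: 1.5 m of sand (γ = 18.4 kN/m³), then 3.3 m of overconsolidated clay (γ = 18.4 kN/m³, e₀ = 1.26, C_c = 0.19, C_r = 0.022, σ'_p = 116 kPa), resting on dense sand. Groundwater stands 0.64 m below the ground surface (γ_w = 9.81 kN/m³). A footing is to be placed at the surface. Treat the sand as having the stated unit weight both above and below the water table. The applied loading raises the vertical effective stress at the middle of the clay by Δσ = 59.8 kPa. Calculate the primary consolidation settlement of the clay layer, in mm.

Mid-depth of clay below the ground surface: z = 1.5 + 3.3/2 = 3.15 m.
Total vertical stress at mid-clay: σ_v = 18.4×1.5 + 18.4×1.65 = 57.96 kPa.
Pore pressure: u = 9.81×(3.15 − 0.64) = 24.623 kPa.
Initial effective stress: σ'_0 = σ_v − u = 57.96 − 24.623 = 33.337 kPa.
Final effective stress: σ'_f = 33.337 + 59.8 = 93.137 kPa.
σ'_f = 93.137 ≤ σ'_p = 116 kPa, so the clay remains overconsolidated and only the recompression index applies:
S_c = C_r·H/(1+e₀)·log₁₀(σ'_f/σ'_0) = 0.022×3.3/2.26×log₁₀(93.137/33.337)
    = 0.032124 × 0.4462 = 0.01433 m

S_c ≈ 14.3 mm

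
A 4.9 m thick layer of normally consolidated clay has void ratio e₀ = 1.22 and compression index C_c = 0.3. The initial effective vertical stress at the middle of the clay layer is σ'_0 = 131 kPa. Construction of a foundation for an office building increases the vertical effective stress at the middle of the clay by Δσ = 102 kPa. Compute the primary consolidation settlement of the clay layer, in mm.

S_c ≈ 166 mm

Final effective stress: σ'_f = σ'_0 + Δσ = 131 + 102 = 233 kPa.
Normally consolidated clay, so the full stress increment lies on the virgin compression line:
S_c = C_c·H/(1+e₀)·log₁₀(σ'_f/σ'_0) = 0.3×4.9/(1+1.22)×log₁₀(233/131)
    = 0.66216 × 0.25008 = 0.1656 m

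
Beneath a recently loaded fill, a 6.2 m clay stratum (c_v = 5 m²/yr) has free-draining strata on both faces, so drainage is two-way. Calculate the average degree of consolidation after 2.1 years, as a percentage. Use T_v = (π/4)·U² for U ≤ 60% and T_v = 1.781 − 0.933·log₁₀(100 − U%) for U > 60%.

Drainage path length: H_d = H/2 = 3.1 m (double drainage).
T_v = c_v·t/H_d² = 5×2.1/3.1² = 1.0926.
T_v = 1.0926 corresponds to the U > 60% branch:
U = 1 − 10^((1.781 − T_v)/0.933)/100 = 0.9453

U ≈ 94.5 %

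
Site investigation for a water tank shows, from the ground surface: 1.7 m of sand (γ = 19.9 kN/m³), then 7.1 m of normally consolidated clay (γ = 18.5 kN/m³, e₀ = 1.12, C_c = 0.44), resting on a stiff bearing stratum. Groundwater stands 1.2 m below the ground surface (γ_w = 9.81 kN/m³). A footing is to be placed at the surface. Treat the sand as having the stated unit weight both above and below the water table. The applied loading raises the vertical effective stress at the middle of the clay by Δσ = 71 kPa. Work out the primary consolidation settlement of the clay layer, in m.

S_c ≈ 0.501 m

Mid-depth of clay below the ground surface: z = 1.7 + 7.1/2 = 5.25 m.
Total vertical stress at mid-clay: σ_v = 19.9×1.7 + 18.5×3.55 = 99.505 kPa.
Pore pressure: u = 9.81×(5.25 − 1.2) = 39.73 kPa.
Initial effective stress: σ'_0 = σ_v − u = 99.505 − 39.73 = 59.775 kPa.
Final effective stress: σ'_f = σ'_0 + Δσ = 59.775 + 71 = 130.78 kPa.
Normally consolidated clay, so the full stress increment lies on the virgin compression line:
S_c = C_c·H/(1+e₀)·log₁₀(σ'_f/σ'_0) = 0.44×7.1/(1+1.12)×log₁₀(130.78/59.775)
    = 1.4736 × 0.34002 = 0.5011 m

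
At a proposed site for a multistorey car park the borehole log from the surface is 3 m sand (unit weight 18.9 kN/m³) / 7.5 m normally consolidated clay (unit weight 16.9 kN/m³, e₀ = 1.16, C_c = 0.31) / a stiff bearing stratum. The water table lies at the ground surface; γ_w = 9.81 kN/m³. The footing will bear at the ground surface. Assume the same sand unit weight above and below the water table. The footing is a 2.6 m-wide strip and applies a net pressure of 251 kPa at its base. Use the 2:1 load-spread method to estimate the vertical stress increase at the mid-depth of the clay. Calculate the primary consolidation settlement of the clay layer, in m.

S_c ≈ 0.389 m

Mid-depth of clay below the ground surface: z = 3 + 7.5/2 = 6.75 m.
Total vertical stress at mid-clay: σ_v = 18.9×3 + 16.9×3.75 = 120.07 kPa.
Pore pressure: u = 9.81×(6.75 − 0) = 66.218 kPa.
Initial effective stress: σ'_0 = σ_v − u = 120.07 − 66.218 = 53.852 kPa.
Stress increase at mid-clay by the 2:1 spreading method:
Δσ = qB/(B+z) = 251×2.6/(2.6+6.75) = 69.797 kPa
Final effective stress: σ'_f = σ'_0 + Δσ = 53.852 + 69.797 = 123.65 kPa.
Normally consolidated clay, so the full stress increment lies on the virgin compression line:
S_c = C_c·H/(1+e₀)·log₁₀(σ'_f/σ'_0) = 0.31×7.5/(1+1.16)×log₁₀(123.65/53.852)
    = 1.0764 × 0.36099 = 0.3886 m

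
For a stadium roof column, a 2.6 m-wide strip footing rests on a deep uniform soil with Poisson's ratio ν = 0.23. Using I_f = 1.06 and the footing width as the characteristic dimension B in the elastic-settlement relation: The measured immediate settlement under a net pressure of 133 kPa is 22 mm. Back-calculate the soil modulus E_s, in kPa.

E_s ≈ 15800 kPa

S_e = q·B·(1−ν²)/E_s · I_f  ⇒  E_s = q·B·(1−ν²)·I_f / S_e.
E_s = 133 × 2.6 × 0.9471 × 1.06 / 0.022 = 15780 kPa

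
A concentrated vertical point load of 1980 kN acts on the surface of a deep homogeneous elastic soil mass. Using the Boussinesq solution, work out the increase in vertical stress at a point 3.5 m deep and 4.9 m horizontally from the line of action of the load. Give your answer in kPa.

Δσ_z ≈ 5.12 kPa

Boussinesq vertical stress below a point load on an elastic half-space:
Δσ_z = 3P/(2πz²) · [1 + (r/z)²]^(−5/2)
r/z = 4.9/3.5 = 1.4; [1+(r/z)²]^(−5/2) = 0.066339.
Δσ_z = 3×1980/(2π×3.5²) × 0.066339 = 77.174 × 0.066339 = 5.12 kPa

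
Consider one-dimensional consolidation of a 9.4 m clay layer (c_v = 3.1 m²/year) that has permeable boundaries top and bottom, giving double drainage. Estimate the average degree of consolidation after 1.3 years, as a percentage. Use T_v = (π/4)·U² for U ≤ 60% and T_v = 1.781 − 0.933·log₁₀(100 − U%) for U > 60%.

Drainage path length: H_d = H/2 = 4.7 m (double drainage).
T_v = c_v·t/H_d² = 3.1×1.3/4.7² = 0.18244.
T_v = 0.18244 corresponds to the U ≤ 60% branch:
U = √(4T_v/π) = 0.482

U ≈ 48.2 %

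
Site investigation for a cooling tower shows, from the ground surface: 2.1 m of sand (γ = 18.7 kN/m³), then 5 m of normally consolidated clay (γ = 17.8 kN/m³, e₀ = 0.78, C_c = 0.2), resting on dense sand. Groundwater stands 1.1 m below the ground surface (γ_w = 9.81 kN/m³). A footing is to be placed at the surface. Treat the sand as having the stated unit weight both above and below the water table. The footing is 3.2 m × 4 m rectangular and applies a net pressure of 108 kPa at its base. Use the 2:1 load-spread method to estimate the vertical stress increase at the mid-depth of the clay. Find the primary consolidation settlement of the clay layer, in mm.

S_c ≈ 85 mm

Mid-depth of clay below the ground surface: z = 2.1 + 5/2 = 4.6 m.
Total vertical stress at mid-clay: σ_v = 18.7×2.1 + 17.8×2.5 = 83.77 kPa.
Pore pressure: u = 9.81×(4.6 − 1.1) = 34.335 kPa.
Initial effective stress: σ'_0 = σ_v − u = 83.77 − 34.335 = 49.435 kPa.
Stress increase at mid-clay by the 2:1 spreading method:
Δσ = qBL/((B+z)(L+z)) = 108×3.2×4/((3.2+4.6)(4+4.6)) = 20.608 kPa
Final effective stress: σ'_f = σ'_0 + Δσ = 49.435 + 20.608 = 70.043 kPa.
Normally consolidated clay, so the full stress increment lies on the virgin compression line:
S_c = C_c·H/(1+e₀)·log₁₀(σ'_f/σ'_0) = 0.2×5/(1+0.78)×log₁₀(70.043/49.435)
    = 0.5618 × 0.15133 = 0.08502 m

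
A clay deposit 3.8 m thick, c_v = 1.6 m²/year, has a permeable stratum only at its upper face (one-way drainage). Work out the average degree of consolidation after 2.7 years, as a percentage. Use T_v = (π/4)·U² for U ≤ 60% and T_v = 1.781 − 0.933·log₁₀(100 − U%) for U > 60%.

Drainage path length: H_d = H = 3.8 m (single drainage).
T_v = c_v·t/H_d² = 1.6×2.7/3.8² = 0.29917.
T_v = 0.29917 corresponds to the U > 60% branch:
U = 1 − 10^((1.781 − T_v)/0.933)/100 = 0.6125

U ≈ 61.3 %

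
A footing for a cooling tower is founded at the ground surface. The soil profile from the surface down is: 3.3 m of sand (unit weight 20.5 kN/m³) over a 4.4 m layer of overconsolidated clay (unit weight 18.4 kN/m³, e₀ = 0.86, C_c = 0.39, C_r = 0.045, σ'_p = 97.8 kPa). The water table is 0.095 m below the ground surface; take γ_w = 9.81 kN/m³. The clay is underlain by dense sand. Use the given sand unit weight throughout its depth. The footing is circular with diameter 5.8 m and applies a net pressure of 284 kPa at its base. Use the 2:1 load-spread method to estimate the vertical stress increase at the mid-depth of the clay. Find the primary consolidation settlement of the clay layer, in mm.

S_c ≈ 140 mm

Mid-depth of clay below the ground surface: z = 3.3 + 4.4/2 = 5.5 m.
Total vertical stress at mid-clay: σ_v = 20.5×3.3 + 18.4×2.2 = 108.13 kPa.
Pore pressure: u = 9.81×(5.5 − 0.095) = 53.023 kPa.
Initial effective stress: σ'_0 = σ_v − u = 108.13 − 53.023 = 55.107 kPa.
Stress increase at mid-clay by the 2:1 spreading method:
Δσ ≈ qD²/(D+z)² = 284×5.8²/(5.8+5.5)² = 74.82 kPa
Final effective stress: σ'_f = 55.107 + 74.82 = 129.93 kPa.
σ'_f = 129.93 > σ'_p = 97.8 kPa, so the stress path crosses the preconsolidation pressure — recompression up to σ'_p, then virgin compression beyond:
S_c = H/(1+e₀)·[C_r·log₁₀(σ'_p/σ'_0) + C_c·log₁₀(σ'_f/σ'_p)]
    = 4.4/1.86 × [0.045×log₁₀(97.8/55.107) + 0.39×log₁₀(129.93/97.8)]
    = 2.3656 × [0.011211 + 0.048115] = 0.1403 m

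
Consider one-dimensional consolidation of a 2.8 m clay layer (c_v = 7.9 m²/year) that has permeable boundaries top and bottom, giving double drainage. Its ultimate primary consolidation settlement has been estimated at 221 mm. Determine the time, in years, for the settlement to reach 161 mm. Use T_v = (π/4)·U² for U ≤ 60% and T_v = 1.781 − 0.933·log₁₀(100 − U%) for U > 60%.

Drainage path length: H_d = H/2 = 1.4 m (double drainage).
U = S(t)/S_ult = 161/221 = 0.7285.
U > 60%: T_v = 1.781 − 0.933·log₁₀(100 − 72.851) = 0.4433.
t = T_v·H_d²/c_v = 0.4433×1.4²/7.9 = 0.11 years.

t ≈ 0.11 years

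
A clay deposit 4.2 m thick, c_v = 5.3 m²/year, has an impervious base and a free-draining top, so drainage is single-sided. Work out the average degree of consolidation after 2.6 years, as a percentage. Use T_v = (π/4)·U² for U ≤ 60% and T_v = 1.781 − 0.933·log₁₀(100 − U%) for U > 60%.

U ≈ 88.2 %

Drainage path length: H_d = H = 4.2 m (single drainage).
T_v = c_v·t/H_d² = 5.3×2.6/4.2² = 0.78118.
T_v = 0.78118 corresponds to the U > 60% branch:
U = 1 − 10^((1.781 − T_v)/0.933)/100 = 0.8821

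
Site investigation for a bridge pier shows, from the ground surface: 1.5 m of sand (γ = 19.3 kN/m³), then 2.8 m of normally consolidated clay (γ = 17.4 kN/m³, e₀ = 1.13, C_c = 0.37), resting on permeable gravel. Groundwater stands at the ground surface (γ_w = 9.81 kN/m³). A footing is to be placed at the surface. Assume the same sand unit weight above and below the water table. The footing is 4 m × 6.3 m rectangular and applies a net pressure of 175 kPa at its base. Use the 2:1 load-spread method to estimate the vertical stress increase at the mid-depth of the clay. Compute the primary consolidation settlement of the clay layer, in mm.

Mid-depth of clay below the ground surface: z = 1.5 + 2.8/2 = 2.9 m.
Total vertical stress at mid-clay: σ_v = 19.3×1.5 + 17.4×1.4 = 53.31 kPa.
Pore pressure: u = 9.81×(2.9 − 0) = 28.449 kPa.
Initial effective stress: σ'_0 = σ_v − u = 53.31 − 28.449 = 24.861 kPa.
Stress increase at mid-clay by the 2:1 spreading method:
Δσ = qBL/((B+z)(L+z)) = 175×4×6.3/((4+2.9)(6.3+2.9)) = 69.471 kPa
Final effective stress: σ'_f = σ'_0 + Δσ = 24.861 + 69.471 = 94.332 kPa.
Normally consolidated clay, so the full stress increment lies on the virgin compression line:
S_c = C_c·H/(1+e₀)·log₁₀(σ'_f/σ'_0) = 0.37×2.8/(1+1.13)×log₁₀(94.332/24.861)
    = 0.48638 × 0.57914 = 0.2817 m

S_c ≈ 282 mm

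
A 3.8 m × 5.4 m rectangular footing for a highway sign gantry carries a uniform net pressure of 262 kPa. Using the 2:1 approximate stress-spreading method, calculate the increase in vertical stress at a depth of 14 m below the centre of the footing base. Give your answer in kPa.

By the 2:1 method the load spreads at 1 horizontal : 2 vertical, so at depth z the loaded area has grown by z in each plan dimension:
Δσ = qBL/((B+z)(L+z)) = 262×3.8×5.4/((3.8+14)(5.4+14)) = 15.569 kPa

Δσ_z ≈ 15.6 kPa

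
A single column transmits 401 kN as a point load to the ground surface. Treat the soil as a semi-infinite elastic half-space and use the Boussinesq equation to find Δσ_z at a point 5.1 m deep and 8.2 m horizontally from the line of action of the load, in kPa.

Boussinesq vertical stress below a point load on an elastic half-space:
Δσ_z = 3P/(2πz²) · [1 + (r/z)²]^(−5/2)
r/z = 8.2/5.1 = 1.6078; [1+(r/z)²]^(−5/2) = 0.041089.
Δσ_z = 3×401/(2π×5.1²) × 0.041089 = 7.3611 × 0.041089 = 0.3025 kPa

Δσ_z ≈ 0.302 kPa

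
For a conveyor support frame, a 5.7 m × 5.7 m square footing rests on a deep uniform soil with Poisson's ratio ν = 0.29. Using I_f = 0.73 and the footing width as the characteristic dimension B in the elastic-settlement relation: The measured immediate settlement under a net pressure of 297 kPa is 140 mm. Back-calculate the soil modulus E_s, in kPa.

E_s ≈ 8080 kPa

S_e = q·B·(1−ν²)/E_s · I_f  ⇒  E_s = q·B·(1−ν²)·I_f / S_e.
E_s = 297 × 5.7 × 0.9159 × 0.73 / 0.14 = 8085 kPa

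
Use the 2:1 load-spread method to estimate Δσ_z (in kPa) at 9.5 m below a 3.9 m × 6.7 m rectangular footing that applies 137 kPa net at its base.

By the 2:1 method the load spreads at 1 horizontal : 2 vertical, so at depth z the loaded area has grown by z in each plan dimension:
Δσ = qBL/((B+z)(L+z)) = 137×3.9×6.7/((3.9+9.5)(6.7+9.5)) = 16.491 kPa

Δσ_z ≈ 16.5 kPa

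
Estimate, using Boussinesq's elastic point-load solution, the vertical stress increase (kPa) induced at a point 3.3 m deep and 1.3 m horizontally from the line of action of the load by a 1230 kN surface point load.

Boussinesq vertical stress below a point load on an elastic half-space:
Δσ_z = 3P/(2πz²) · [1 + (r/z)²]^(−5/2)
r/z = 1.3/3.3 = 0.39394; [1+(r/z)²]^(−5/2) = 0.69722.
Δσ_z = 3×1230/(2π×3.3²) × 0.69722 = 53.929 × 0.69722 = 37.6 kPa

Δσ_z ≈ 37.6 kPa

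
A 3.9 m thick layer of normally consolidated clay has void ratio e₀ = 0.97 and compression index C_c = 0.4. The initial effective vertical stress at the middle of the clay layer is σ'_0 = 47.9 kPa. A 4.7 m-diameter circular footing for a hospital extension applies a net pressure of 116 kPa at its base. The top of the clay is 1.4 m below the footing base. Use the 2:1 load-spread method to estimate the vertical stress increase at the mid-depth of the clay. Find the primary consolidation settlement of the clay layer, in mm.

S_c ≈ 207 mm

Mid-depth of clay below the footing base: z = 1.4 + 3.9/2 = 3.35 m.
Stress increase at mid-clay by the 2:1 spreading method:
Δσ ≈ qD²/(D+z)² = 116×4.7²/(4.7+3.35)² = 39.542 kPa
Final effective stress: σ'_f = σ'_0 + Δσ = 47.9 + 39.542 = 87.442 kPa.
Normally consolidated clay, so the full stress increment lies on the virgin compression line:
S_c = C_c·H/(1+e₀)·log₁₀(σ'_f/σ'_0) = 0.4×3.9/(1+0.97)×log₁₀(87.442/47.9)
    = 0.79188 × 0.26138 = 0.207 m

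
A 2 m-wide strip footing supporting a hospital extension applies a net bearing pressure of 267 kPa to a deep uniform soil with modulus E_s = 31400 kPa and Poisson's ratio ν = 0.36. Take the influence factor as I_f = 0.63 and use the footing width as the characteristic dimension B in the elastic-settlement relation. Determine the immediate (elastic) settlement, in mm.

S_e ≈ 9.33 mm

Immediate (elastic) settlement: S_e = q·B·(1−ν²)/E_s · I_f.
S_e = 267 × 2 × (1 − 0.36²) / 31400 × 0.63
    = 267 × 2 × 0.8704 / 31400 × 0.63
    = 0.009325 m = 9.325 mm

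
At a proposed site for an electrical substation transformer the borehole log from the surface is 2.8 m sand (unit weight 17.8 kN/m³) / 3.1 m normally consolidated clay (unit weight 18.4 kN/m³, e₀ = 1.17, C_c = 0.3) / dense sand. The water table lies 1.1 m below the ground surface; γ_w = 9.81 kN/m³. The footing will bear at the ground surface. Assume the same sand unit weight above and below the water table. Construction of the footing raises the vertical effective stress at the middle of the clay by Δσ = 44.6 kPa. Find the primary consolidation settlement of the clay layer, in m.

Mid-depth of clay below the ground surface: z = 2.8 + 3.1/2 = 4.35 m.
Total vertical stress at mid-clay: σ_v = 17.8×2.8 + 18.4×1.55 = 78.36 kPa.
Pore pressure: u = 9.81×(4.35 − 1.1) = 31.883 kPa.
Initial effective stress: σ'_0 = σ_v − u = 78.36 − 31.883 = 46.477 kPa.
Final effective stress: σ'_f = σ'_0 + Δσ = 46.477 + 44.6 = 91.077 kPa.
Normally consolidated clay, so the full stress increment lies on the virgin compression line:
S_c = C_c·H/(1+e₀)·log₁₀(σ'_f/σ'_0) = 0.3×3.1/(1+1.17)×log₁₀(91.077/46.477)
    = 0.42857 × 0.29217 = 0.1252 m

S_c ≈ 0.125 m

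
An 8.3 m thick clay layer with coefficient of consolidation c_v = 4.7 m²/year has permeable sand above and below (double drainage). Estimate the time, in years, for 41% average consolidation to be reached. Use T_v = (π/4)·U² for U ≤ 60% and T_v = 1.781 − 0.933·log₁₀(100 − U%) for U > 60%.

Drainage path length: H_d = H/2 = 4.15 m (double drainage).
U ≤ 60%: T_v = (π/4)·U² = (π/4)×0.41² = 0.13203.
t = T_v·H_d²/c_v = 0.13203×4.15²/4.7 = 0.4838 years.

t ≈ 0.484 years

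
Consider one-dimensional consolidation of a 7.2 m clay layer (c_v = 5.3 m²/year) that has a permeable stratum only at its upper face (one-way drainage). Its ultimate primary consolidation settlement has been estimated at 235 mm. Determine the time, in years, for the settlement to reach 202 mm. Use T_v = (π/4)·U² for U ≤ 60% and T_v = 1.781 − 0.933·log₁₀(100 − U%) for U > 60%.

t ≈ 6.95 years

Drainage path length: H_d = H = 7.2 m (single drainage).
U = S(t)/S_ult = 202/235 = 0.8596.
U > 60%: T_v = 1.781 − 0.933·log₁₀(100 − 85.957) = 0.71043.
t = T_v·H_d²/c_v = 0.71043×7.2²/5.3 = 6.949 years.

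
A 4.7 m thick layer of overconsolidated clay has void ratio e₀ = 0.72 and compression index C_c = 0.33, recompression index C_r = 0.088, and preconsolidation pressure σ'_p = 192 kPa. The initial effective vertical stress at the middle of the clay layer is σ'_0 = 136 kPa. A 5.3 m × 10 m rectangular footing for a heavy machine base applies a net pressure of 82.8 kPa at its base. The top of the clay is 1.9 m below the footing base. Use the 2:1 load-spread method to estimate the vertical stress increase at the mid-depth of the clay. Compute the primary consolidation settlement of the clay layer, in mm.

Mid-depth of clay below the footing base: z = 1.9 + 4.7/2 = 4.25 m.
Stress increase at mid-clay by the 2:1 spreading method:
Δσ = qBL/((B+z)(L+z)) = 82.8×5.3×10/((5.3+4.25)(10+4.25)) = 32.247 kPa
Final effective stress: σ'_f = 136 + 32.247 = 168.25 kPa.
σ'_f = 168.25 ≤ σ'_p = 192 kPa, so the clay remains overconsolidated and only the recompression index applies:
S_c = C_r·H/(1+e₀)·log₁₀(σ'_f/σ'_0) = 0.088×4.7/1.72×log₁₀(168.25/136)
    = 0.24047 × 0.092416 = 0.02222 m

S_c ≈ 22.2 mm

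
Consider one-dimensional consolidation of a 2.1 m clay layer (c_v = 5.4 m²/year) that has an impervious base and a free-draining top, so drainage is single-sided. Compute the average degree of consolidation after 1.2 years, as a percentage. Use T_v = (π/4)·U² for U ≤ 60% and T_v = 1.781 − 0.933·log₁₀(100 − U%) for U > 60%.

U ≈ 97.8 %

Drainage path length: H_d = H = 2.1 m (single drainage).
T_v = c_v·t/H_d² = 5.4×1.2/2.1² = 1.4694.
T_v = 1.4694 corresponds to the U > 60% branch:
U = 1 − 10^((1.781 − T_v)/0.933)/100 = 0.9784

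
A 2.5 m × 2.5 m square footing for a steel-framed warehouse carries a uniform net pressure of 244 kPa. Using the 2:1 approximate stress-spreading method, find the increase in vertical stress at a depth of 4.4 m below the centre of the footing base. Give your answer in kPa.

Δσ_z ≈ 32 kPa

By the 2:1 method the load spreads at 1 horizontal : 2 vertical, so at depth z the loaded area has grown by z in each plan dimension:
Δσ = qBL/((B+z)(L+z)) = 244×2.5×2.5/((2.5+4.4)(2.5+4.4)) = 32.031 kPa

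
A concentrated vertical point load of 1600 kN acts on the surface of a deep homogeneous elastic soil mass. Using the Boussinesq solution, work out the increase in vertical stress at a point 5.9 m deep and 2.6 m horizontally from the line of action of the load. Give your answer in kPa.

Δσ_z ≈ 14.1 kPa

Boussinesq vertical stress below a point load on an elastic half-space:
Δσ_z = 3P/(2πz²) · [1 + (r/z)²]^(−5/2)
r/z = 2.6/5.9 = 0.44068; [1+(r/z)²]^(−5/2) = 0.64167.
Δσ_z = 3×1600/(2π×5.9²) × 0.64167 = 21.946 × 0.64167 = 14.08 kPa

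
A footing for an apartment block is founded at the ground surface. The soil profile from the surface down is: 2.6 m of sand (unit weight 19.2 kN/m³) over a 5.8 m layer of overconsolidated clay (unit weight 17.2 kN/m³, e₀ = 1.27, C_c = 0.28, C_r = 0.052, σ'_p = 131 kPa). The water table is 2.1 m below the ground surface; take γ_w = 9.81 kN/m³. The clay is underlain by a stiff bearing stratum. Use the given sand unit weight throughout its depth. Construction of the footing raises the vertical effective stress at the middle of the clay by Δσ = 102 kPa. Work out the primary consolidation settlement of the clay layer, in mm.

S_c ≈ 117 mm

Mid-depth of clay below the ground surface: z = 2.6 + 5.8/2 = 5.5 m.
Total vertical stress at mid-clay: σ_v = 19.2×2.6 + 17.2×2.9 = 99.8 kPa.
Pore pressure: u = 9.81×(5.5 − 2.1) = 33.354 kPa.
Initial effective stress: σ'_0 = σ_v − u = 99.8 − 33.354 = 66.446 kPa.
Final effective stress: σ'_f = 66.446 + 102 = 168.45 kPa.
σ'_f = 168.45 > σ'_p = 131 kPa, so the stress path crosses the preconsolidation pressure — recompression up to σ'_p, then virgin compression beyond:
S_c = H/(1+e₀)·[C_r·log₁₀(σ'_p/σ'_0) + C_c·log₁₀(σ'_f/σ'_p)]
    = 5.8/2.27 × [0.052×log₁₀(131/66.446) + 0.28×log₁₀(168.45/131)]
    = 2.5551 × [0.01533 + 0.030576] = 0.1173 m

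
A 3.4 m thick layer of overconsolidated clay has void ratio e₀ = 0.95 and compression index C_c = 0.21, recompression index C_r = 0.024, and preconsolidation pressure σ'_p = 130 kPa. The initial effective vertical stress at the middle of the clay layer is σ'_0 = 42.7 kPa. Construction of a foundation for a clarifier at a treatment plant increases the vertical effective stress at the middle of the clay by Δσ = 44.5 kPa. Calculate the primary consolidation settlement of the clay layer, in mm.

Final effective stress: σ'_f = 42.7 + 44.5 = 87.2 kPa.
σ'_f = 87.2 ≤ σ'_p = 130 kPa, so the clay remains overconsolidated and only the recompression index applies:
S_c = C_r·H/(1+e₀)·log₁₀(σ'_f/σ'_0) = 0.024×3.4/1.95×log₁₀(87.2/42.7)
    = 0.041846 × 0.31009 = 0.01298 m

S_c ≈ 13 mm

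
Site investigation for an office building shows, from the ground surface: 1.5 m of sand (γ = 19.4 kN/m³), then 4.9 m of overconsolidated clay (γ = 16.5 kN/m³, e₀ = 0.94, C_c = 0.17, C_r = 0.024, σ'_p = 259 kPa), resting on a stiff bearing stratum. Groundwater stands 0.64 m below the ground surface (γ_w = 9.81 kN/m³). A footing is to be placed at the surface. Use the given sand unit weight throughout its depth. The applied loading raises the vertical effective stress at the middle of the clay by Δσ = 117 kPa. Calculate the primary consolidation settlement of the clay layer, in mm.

Mid-depth of clay below the ground surface: z = 1.5 + 4.9/2 = 3.95 m.
Total vertical stress at mid-clay: σ_v = 19.4×1.5 + 16.5×2.45 = 69.525 kPa.
Pore pressure: u = 9.81×(3.95 − 0.64) = 32.471 kPa.
Initial effective stress: σ'_0 = σ_v − u = 69.525 − 32.471 = 37.054 kPa.
Final effective stress: σ'_f = 37.054 + 117 = 154.05 kPa.
σ'_f = 154.05 ≤ σ'_p = 259 kPa, so the clay remains overconsolidated and only the recompression index applies:
S_c = C_r·H/(1+e₀)·log₁₀(σ'_f/σ'_0) = 0.024×4.9/1.94×log₁₀(154.05/37.054)
    = 0.060619 × 0.61883 = 0.03751 m

S_c ≈ 37.5 mm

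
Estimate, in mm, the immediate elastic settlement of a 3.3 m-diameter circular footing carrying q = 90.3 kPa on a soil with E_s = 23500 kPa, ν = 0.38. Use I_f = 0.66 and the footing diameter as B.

Immediate (elastic) settlement: S_e = q·B·(1−ν²)/E_s · I_f.
S_e = 90.3 × 3.3 × (1 − 0.38²) / 23500 × 0.66
    = 90.3 × 3.3 × 0.8556 / 23500 × 0.66
    = 0.007161 m = 7.161 mm

S_e ≈ 7.16 mm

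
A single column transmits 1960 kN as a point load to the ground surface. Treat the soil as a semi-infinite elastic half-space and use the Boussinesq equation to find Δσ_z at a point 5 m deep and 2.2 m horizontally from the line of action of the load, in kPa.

Boussinesq vertical stress below a point load on an elastic half-space:
Δσ_z = 3P/(2πz²) · [1 + (r/z)²]^(−5/2)
r/z = 2.2/5 = 0.44; [1+(r/z)²]^(−5/2) = 0.64247.
Δσ_z = 3×1960/(2π×5²) × 0.64247 = 37.433 × 0.64247 = 24.05 kPa

Δσ_z ≈ 24 kPa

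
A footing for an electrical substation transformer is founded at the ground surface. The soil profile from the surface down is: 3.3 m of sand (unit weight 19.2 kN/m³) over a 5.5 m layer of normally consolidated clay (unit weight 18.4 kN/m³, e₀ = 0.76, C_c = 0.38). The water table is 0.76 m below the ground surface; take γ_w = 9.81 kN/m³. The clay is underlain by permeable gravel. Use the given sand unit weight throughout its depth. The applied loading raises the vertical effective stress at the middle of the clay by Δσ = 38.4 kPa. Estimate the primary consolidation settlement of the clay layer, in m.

Mid-depth of clay below the ground surface: z = 3.3 + 5.5/2 = 6.05 m.
Total vertical stress at mid-clay: σ_v = 19.2×3.3 + 18.4×2.75 = 113.96 kPa.
Pore pressure: u = 9.81×(6.05 − 0.76) = 51.895 kPa.
Initial effective stress: σ'_0 = σ_v − u = 113.96 − 51.895 = 62.065 kPa.
Final effective stress: σ'_f = σ'_0 + Δσ = 62.065 + 38.4 = 100.47 kPa.
Normally consolidated clay, so the full stress increment lies on the virgin compression line:
S_c = C_c·H/(1+e₀)·log₁₀(σ'_f/σ'_0) = 0.38×5.5/(1+0.76)×log₁₀(100.47/62.065)
    = 1.1875 × 0.20919 = 0.2484 m

S_c ≈ 0.248 m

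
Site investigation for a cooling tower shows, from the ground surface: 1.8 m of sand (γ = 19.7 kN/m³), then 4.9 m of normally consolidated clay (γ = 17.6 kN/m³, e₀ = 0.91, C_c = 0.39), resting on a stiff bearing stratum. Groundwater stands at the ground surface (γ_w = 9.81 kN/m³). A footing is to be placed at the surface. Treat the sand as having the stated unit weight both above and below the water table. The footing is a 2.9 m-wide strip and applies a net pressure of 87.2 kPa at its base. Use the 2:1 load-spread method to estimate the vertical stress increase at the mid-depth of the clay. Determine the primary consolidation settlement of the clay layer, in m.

S_c ≈ 0.292 m

Mid-depth of clay below the ground surface: z = 1.8 + 4.9/2 = 4.25 m.
Total vertical stress at mid-clay: σ_v = 19.7×1.8 + 17.6×2.45 = 78.58 kPa.
Pore pressure: u = 9.81×(4.25 − 0) = 41.693 kPa.
Initial effective stress: σ'_0 = σ_v − u = 78.58 − 41.693 = 36.887 kPa.
Stress increase at mid-clay by the 2:1 spreading method:
Δσ = qB/(B+z) = 87.2×2.9/(2.9+4.25) = 35.368 kPa
Final effective stress: σ'_f = σ'_0 + Δσ = 36.887 + 35.368 = 72.255 kPa.
Normally consolidated clay, so the full stress increment lies on the virgin compression line:
S_c = C_c·H/(1+e₀)·log₁₀(σ'_f/σ'_0) = 0.39×4.9/(1+0.91)×log₁₀(72.255/36.887)
    = 1.0005 × 0.29199 = 0.2921 m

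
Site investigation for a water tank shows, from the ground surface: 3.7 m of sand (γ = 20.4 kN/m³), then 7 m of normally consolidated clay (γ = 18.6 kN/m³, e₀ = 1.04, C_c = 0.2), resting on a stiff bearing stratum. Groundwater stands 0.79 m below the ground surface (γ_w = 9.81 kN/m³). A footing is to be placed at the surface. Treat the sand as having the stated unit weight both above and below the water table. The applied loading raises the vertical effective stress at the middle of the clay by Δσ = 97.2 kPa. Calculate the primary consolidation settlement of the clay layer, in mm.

S_c ≈ 242 mm

Mid-depth of clay below the ground surface: z = 3.7 + 7/2 = 7.2 m.
Total vertical stress at mid-clay: σ_v = 20.4×3.7 + 18.6×3.5 = 140.58 kPa.
Pore pressure: u = 9.81×(7.2 − 0.79) = 62.882 kPa.
Initial effective stress: σ'_0 = σ_v − u = 140.58 − 62.882 = 77.698 kPa.
Final effective stress: σ'_f = σ'_0 + Δσ = 77.698 + 97.2 = 174.9 kPa.
Normally consolidated clay, so the full stress increment lies on the virgin compression line:
S_c = C_c·H/(1+e₀)·log₁₀(σ'_f/σ'_0) = 0.2×7/(1+1.04)×log₁₀(174.9/77.698)
    = 0.68627 × 0.35238 = 0.2418 m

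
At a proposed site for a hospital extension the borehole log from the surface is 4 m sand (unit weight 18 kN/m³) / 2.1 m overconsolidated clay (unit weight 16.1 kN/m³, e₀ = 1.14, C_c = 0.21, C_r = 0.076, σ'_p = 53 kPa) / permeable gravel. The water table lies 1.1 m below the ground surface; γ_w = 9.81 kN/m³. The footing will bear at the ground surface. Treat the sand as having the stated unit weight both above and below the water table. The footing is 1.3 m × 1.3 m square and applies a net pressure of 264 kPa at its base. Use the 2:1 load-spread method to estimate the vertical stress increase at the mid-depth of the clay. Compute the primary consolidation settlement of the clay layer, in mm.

S_c ≈ 14.7 mm

Mid-depth of clay below the ground surface: z = 4 + 2.1/2 = 5.05 m.
Total vertical stress at mid-clay: σ_v = 18×4 + 16.1×1.05 = 88.905 kPa.
Pore pressure: u = 9.81×(5.05 − 1.1) = 38.75 kPa.
Initial effective stress: σ'_0 = σ_v − u = 88.905 − 38.75 = 50.155 kPa.
Stress increase at mid-clay by the 2:1 spreading method:
Δσ = qBL/((B+z)(L+z)) = 264×1.3×1.3/((1.3+5.05)(1.3+5.05)) = 11.065 kPa
Final effective stress: σ'_f = 50.155 + 11.065 = 61.22 kPa.
σ'_f = 61.22 > σ'_p = 53 kPa, so the stress path crosses the preconsolidation pressure — recompression up to σ'_p, then virgin compression beyond:
S_c = H/(1+e₀)·[C_r·log₁₀(σ'_p/σ'_0) + C_c·log₁₀(σ'_f/σ'_p)]
    = 2.1/2.14 × [0.076×log₁₀(53/50.155) + 0.21×log₁₀(61.22/53)]
    = 0.98131 × [0.0018211 + 0.01315] = 0.01469 m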